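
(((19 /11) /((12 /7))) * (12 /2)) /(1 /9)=54.41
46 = 46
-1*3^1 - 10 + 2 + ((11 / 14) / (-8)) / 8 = -9867 / 896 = -11.01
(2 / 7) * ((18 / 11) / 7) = 36 / 539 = 0.07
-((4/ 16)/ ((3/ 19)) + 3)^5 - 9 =-505523863/ 248832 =-2031.59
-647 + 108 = -539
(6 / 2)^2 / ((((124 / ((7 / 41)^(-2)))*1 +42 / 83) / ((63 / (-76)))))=-11301363 / 6241880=-1.81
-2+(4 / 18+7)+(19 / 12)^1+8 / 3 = 341 / 36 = 9.47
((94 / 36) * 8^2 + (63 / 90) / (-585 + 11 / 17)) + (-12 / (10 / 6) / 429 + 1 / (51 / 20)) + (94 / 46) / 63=58618980536251 / 349927037460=167.52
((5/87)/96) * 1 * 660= 0.40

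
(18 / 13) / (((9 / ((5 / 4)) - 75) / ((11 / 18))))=-0.01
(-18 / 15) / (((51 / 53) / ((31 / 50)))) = -1643 / 2125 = -0.77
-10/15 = -2/3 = -0.67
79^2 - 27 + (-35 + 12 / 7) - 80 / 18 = 6176.27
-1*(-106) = 106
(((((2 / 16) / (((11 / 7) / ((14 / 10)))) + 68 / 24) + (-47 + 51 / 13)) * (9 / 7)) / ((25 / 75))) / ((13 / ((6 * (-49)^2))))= -6377763609 / 37180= -171537.48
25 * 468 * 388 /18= 252200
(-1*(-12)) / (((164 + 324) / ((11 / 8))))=33 / 976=0.03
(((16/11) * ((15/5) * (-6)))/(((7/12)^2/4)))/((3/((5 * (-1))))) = 276480/539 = 512.95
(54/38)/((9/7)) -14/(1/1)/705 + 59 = 804844/13395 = 60.09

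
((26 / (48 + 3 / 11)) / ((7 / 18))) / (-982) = -286 / 202783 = -0.00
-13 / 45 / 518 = -13 / 23310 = -0.00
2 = 2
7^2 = 49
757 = 757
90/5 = 18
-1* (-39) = 39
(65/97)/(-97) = -0.01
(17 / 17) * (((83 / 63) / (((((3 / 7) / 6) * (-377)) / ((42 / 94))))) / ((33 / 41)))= -47642 / 1754181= -0.03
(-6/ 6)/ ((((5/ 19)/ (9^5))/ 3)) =-3365793/ 5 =-673158.60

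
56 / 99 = 0.57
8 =8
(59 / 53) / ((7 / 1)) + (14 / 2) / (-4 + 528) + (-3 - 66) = -13380363 / 194404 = -68.83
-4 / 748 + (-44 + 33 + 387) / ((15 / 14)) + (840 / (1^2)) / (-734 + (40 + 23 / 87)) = 11841127183 / 33859155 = 349.72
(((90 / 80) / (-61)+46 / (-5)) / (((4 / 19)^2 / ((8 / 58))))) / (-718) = 8119973 / 203222720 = 0.04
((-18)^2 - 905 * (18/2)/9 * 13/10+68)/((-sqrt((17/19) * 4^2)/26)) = 20397 * sqrt(323)/68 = 5390.87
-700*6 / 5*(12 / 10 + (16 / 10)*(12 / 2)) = -9072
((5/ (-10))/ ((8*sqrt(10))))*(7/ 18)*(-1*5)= 7*sqrt(10)/ 576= 0.04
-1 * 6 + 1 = -5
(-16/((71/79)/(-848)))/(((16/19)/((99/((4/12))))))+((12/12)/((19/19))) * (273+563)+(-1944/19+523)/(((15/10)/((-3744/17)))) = 120708265988/22933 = 5263518.34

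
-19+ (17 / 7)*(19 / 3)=-76 / 21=-3.62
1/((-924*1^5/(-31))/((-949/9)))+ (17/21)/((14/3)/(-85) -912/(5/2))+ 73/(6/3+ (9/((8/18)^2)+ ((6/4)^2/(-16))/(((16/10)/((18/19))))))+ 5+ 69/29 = 1266440699902765/235530657600084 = 5.38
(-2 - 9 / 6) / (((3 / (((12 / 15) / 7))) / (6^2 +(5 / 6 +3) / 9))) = -1967 / 405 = -4.86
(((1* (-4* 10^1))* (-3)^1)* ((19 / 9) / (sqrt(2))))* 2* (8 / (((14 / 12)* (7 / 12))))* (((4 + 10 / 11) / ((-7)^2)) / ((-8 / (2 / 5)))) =-393984* sqrt(2) / 26411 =-21.10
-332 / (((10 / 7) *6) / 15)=-581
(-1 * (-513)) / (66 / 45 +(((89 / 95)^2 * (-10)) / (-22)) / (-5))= 152784225 / 413047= 369.90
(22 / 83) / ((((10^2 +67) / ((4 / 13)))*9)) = 0.00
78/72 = 13/12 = 1.08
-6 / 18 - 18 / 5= -59 / 15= -3.93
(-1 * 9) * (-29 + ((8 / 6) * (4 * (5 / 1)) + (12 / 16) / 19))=1569 / 76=20.64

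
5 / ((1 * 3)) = 5 / 3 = 1.67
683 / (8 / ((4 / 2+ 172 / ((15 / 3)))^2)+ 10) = 5655923 / 82860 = 68.26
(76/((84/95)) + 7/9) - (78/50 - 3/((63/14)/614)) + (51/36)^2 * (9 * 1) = 12916663/25200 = 512.57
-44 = -44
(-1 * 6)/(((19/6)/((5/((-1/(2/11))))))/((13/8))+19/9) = 3510/19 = 184.74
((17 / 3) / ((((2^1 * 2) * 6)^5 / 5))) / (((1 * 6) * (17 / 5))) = 25 / 143327232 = 0.00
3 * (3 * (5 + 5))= 90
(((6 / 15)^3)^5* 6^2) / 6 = 196608 / 30517578125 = 0.00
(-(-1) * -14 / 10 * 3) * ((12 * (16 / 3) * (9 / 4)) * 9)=-27216 / 5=-5443.20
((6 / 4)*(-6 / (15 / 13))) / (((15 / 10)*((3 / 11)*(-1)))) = 286 / 15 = 19.07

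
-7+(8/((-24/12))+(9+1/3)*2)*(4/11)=-5/3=-1.67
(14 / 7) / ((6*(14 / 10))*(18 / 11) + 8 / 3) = 165 / 1354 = 0.12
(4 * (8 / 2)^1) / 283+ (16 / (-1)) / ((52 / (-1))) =1340 / 3679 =0.36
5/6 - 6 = -31/6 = -5.17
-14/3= -4.67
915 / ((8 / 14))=6405 / 4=1601.25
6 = 6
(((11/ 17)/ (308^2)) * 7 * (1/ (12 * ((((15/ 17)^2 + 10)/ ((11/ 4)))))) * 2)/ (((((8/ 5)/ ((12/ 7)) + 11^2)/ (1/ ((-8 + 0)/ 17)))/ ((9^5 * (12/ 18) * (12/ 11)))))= -17065161/ 11230586752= -0.00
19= 19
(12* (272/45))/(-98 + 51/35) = -7616/10137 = -0.75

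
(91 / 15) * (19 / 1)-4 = 1669 / 15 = 111.27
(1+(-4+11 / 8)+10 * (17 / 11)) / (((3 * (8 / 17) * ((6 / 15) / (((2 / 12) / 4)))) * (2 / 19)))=1965455 / 202752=9.69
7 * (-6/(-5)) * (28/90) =196/75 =2.61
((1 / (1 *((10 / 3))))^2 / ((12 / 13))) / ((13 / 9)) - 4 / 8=-173 / 400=-0.43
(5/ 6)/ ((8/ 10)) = 25/ 24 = 1.04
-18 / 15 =-6 / 5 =-1.20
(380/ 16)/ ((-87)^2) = 95/ 30276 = 0.00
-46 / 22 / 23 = -1 / 11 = -0.09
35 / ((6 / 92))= 1610 / 3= 536.67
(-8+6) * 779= -1558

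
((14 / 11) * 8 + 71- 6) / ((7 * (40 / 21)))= 2481 / 440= 5.64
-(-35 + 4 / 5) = 171 / 5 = 34.20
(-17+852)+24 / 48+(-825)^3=-1123029579 / 2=-561514789.50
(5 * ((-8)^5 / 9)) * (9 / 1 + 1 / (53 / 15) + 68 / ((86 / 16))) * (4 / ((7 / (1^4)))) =-228171.20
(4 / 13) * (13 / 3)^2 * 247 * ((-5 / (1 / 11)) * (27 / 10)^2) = -2861001 / 5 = -572200.20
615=615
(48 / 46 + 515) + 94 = 14031 / 23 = 610.04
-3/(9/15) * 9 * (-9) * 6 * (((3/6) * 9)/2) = 10935/2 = 5467.50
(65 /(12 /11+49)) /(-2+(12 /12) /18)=-2574 /3857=-0.67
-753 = -753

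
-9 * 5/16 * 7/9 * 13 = -28.44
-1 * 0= 0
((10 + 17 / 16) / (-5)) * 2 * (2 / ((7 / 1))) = -177 / 140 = -1.26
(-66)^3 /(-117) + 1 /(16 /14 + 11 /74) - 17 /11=2456.46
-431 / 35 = -12.31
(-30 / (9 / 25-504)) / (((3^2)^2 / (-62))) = -15500 / 339957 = -0.05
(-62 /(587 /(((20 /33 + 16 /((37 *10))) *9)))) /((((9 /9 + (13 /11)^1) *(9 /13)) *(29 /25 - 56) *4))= 1996865 /1071962964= 0.00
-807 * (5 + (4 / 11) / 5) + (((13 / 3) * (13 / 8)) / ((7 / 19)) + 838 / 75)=-62576429 / 15400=-4063.40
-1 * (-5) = 5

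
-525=-525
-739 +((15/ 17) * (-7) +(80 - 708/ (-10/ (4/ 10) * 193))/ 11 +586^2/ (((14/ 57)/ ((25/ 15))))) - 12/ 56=29425250832779/ 12631850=2329449.04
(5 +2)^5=16807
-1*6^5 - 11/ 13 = -101099/ 13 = -7776.85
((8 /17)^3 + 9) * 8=357832 /4913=72.83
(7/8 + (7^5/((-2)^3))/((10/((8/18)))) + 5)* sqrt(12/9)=-31499* sqrt(3)/540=-101.03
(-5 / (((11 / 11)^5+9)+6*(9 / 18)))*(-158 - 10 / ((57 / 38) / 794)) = 6290 / 3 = 2096.67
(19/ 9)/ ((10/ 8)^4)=4864/ 5625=0.86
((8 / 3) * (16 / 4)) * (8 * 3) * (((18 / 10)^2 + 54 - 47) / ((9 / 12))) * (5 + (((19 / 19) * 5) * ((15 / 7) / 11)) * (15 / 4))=34930688 / 1155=30243.02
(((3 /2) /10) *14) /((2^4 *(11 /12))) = 63 /440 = 0.14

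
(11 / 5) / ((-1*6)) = -11 / 30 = -0.37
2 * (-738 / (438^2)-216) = -2302169 / 5329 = -432.01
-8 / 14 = -0.57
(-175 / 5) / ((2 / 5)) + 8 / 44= -1921 / 22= -87.32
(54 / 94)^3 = 19683 / 103823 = 0.19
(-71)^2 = 5041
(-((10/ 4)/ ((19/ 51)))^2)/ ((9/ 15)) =-75.05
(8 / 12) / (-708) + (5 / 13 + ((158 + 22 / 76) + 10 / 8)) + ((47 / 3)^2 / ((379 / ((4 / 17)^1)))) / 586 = 158386897569695 / 990392213772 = 159.92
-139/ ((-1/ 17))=2363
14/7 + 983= 985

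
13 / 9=1.44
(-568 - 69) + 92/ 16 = -631.25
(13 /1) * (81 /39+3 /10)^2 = 95481 /1300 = 73.45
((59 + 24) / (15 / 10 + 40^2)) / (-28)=-83 / 44842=-0.00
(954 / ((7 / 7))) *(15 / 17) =14310 / 17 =841.76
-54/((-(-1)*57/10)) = -180/19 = -9.47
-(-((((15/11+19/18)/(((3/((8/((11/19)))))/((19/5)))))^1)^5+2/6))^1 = 158311890207727906682829386501/1163042791935190959375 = 136118714.90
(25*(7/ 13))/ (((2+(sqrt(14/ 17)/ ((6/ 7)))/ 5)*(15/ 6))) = 1071000/ 393341 - 7350*sqrt(238)/ 393341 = 2.43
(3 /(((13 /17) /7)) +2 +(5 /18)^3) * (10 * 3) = 11176405 /12636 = 884.49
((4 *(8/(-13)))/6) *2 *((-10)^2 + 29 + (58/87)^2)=-37280/351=-106.21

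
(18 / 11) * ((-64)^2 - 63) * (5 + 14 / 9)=475894 / 11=43263.09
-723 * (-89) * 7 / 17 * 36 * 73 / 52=295931853 / 221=1339058.16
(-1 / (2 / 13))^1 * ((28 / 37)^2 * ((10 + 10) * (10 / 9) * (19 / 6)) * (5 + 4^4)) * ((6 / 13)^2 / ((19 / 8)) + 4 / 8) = -2152530800 / 53391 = -40316.36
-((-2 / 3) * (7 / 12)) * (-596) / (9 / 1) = -2086 / 81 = -25.75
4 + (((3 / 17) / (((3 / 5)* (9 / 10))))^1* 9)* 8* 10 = 4068 / 17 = 239.29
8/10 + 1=9/5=1.80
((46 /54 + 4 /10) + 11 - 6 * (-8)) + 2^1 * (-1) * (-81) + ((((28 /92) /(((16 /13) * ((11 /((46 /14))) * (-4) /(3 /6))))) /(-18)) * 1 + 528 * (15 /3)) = 1088113859 /380160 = 2862.25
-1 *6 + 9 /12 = -5.25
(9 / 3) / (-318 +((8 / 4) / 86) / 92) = -11868 / 1258007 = -0.01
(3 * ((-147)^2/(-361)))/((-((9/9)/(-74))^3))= -26269456248/361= -72768576.86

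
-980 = -980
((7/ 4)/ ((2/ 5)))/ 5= 7/ 8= 0.88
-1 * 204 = -204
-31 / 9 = -3.44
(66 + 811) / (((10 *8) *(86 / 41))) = 35957 / 6880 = 5.23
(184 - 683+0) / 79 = -499 / 79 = -6.32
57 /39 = 19 /13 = 1.46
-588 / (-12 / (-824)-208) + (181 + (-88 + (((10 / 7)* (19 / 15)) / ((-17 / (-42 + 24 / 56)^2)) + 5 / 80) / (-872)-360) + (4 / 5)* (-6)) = -936801363579691 / 3485616928640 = -268.76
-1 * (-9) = 9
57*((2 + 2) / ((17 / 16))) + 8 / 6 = 215.92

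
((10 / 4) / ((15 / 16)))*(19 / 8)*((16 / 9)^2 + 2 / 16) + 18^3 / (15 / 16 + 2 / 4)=182328901 / 44712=4077.85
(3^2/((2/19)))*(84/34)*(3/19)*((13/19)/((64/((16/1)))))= 7371/1292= 5.71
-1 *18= -18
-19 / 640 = -0.03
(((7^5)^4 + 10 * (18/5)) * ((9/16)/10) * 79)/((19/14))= 397126109363215108149/1520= 261267177212641518.52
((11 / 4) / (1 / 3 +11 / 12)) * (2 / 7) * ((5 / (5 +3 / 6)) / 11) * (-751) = -3004 / 77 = -39.01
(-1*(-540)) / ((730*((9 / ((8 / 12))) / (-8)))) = -32 / 73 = -0.44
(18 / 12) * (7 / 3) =7 / 2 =3.50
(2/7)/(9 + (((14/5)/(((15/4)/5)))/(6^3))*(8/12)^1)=2430/76643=0.03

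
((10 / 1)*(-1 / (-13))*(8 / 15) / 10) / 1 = 8 / 195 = 0.04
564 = 564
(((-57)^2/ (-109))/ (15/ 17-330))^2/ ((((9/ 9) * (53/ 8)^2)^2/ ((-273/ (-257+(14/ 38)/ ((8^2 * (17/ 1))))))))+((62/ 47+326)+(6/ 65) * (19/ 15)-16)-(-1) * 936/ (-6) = 4218495815311029971675282386/ 27139747150850903481993925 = 155.44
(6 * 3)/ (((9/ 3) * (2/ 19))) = 57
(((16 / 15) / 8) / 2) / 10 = 1 / 150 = 0.01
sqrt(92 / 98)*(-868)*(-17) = 2108*sqrt(46) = 14297.15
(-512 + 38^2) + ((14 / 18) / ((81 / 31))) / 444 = 301666249 / 323676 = 932.00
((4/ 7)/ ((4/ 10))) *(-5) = -50/ 7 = -7.14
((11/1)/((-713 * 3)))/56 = -11/119784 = -0.00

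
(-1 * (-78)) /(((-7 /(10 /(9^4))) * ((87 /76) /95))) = -1877200 /1331883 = -1.41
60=60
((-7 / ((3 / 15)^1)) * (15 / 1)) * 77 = -40425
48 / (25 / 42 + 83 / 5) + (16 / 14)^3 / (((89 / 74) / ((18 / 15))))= 2359442208 / 551164985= 4.28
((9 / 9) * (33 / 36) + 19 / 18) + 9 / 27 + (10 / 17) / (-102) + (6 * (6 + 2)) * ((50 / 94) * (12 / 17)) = 9937369 / 488988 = 20.32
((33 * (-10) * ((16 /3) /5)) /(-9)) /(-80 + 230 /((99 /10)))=-968 /1405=-0.69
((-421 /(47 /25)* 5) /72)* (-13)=684125 /3384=202.16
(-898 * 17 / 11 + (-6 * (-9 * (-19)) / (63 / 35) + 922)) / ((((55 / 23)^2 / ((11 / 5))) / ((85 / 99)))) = -11385138 / 33275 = -342.15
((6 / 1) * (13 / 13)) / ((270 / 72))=8 / 5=1.60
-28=-28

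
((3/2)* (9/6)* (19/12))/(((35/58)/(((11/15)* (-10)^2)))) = 6061/14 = 432.93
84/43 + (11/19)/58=93041/47386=1.96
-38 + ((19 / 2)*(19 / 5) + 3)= 11 / 10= 1.10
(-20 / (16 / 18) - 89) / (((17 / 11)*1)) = -2453 / 34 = -72.15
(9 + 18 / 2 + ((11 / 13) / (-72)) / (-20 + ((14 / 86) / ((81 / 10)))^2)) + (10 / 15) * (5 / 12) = 4150891459219 / 227093143680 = 18.28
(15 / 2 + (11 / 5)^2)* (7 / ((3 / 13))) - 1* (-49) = 63497 / 150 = 423.31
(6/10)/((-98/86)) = -129/245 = -0.53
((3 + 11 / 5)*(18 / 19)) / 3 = 156 / 95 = 1.64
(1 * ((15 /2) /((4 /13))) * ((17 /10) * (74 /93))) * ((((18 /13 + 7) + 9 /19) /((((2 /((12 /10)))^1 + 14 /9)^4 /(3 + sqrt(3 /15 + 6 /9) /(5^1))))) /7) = 752465781 * sqrt(195) /145805978150 + 6772192029 /5832239126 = 1.23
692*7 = 4844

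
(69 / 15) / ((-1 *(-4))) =23 / 20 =1.15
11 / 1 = 11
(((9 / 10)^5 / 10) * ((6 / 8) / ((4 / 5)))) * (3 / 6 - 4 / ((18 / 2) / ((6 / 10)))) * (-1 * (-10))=413343 / 3200000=0.13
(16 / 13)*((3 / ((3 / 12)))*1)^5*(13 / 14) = 1990656 / 7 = 284379.43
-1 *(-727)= 727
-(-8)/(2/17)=68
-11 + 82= 71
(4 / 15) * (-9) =-12 / 5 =-2.40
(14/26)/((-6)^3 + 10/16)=-56/22399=-0.00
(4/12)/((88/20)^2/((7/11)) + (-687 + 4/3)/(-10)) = 350/103939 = 0.00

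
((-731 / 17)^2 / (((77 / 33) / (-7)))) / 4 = -5547 / 4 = -1386.75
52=52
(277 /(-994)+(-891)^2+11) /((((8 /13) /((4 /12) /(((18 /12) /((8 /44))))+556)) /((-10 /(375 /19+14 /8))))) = -3832023152143420 /11478357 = -333847705.92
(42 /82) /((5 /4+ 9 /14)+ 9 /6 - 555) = -0.00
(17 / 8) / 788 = 17 / 6304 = 0.00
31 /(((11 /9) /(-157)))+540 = -37863 /11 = -3442.09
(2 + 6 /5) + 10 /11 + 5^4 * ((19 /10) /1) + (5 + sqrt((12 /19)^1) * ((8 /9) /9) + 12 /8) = 16 * sqrt(57) /1539 + 65896 /55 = 1198.19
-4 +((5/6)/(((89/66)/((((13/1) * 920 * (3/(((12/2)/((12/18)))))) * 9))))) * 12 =23680444/89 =266072.40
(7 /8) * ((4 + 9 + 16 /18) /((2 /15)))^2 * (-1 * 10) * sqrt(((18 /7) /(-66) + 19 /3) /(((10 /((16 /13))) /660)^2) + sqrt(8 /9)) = -1953125 * sqrt(49686 * sqrt(2) + 3095414784) /5616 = -19349390.77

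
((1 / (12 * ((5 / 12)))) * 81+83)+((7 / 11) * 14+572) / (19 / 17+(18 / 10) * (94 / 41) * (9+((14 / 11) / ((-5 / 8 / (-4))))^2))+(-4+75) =2830288603553 / 16449286265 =172.06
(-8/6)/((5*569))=-4/8535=-0.00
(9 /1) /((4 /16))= 36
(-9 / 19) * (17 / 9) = -17 / 19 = -0.89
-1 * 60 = -60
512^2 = 262144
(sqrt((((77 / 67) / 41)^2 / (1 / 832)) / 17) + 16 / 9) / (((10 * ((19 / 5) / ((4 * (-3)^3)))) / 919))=-88224 / 19 - 30569616 * sqrt(221) / 887281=-5155.55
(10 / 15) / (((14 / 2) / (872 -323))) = 52.29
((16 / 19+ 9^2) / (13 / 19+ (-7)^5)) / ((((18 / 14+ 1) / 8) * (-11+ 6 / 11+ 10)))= 23947 / 638640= 0.04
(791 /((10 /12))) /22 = 2373 /55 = 43.15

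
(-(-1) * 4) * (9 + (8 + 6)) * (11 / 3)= 1012 / 3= 337.33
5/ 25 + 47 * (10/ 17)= 2367/ 85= 27.85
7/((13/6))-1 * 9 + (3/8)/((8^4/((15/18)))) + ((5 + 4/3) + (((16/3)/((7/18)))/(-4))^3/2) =-17171806907/876675072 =-19.59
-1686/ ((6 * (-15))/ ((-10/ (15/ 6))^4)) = 71936/ 15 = 4795.73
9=9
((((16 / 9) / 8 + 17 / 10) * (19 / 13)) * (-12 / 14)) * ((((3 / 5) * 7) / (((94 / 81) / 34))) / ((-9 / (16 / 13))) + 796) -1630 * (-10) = 60147939736 / 4170075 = 14423.71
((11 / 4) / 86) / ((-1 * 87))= -11 / 29928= -0.00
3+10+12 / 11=155 / 11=14.09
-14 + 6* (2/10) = -64/5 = -12.80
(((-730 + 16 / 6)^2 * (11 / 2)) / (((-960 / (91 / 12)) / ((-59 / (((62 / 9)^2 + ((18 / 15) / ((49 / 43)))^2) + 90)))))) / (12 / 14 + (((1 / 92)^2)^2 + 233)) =1653130500575718028865 / 39504176119536913503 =41.85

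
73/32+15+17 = 1097/32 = 34.28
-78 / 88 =-39 / 44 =-0.89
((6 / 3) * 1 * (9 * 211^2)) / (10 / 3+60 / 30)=1202067 / 8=150258.38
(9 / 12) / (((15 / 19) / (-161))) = -3059 / 20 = -152.95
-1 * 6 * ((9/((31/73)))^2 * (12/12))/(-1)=2695.00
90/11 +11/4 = 10.93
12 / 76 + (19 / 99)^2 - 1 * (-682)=127037620 / 186219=682.19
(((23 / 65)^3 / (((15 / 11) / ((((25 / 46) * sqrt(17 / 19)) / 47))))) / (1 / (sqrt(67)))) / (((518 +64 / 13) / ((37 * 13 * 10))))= 19573 * sqrt(21641) / 107615430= 0.03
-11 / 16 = -0.69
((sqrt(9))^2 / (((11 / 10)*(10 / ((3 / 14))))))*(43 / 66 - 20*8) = -94653 / 3388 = -27.94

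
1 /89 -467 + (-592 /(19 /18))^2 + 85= 10093706987 /32129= 314161.88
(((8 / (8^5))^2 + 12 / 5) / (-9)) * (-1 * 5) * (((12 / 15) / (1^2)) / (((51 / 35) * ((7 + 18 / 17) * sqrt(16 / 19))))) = 1409286179 * sqrt(19) / 62058921984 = 0.10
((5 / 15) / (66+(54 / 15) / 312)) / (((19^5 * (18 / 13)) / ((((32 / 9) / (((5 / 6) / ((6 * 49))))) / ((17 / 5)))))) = 10599680 / 19506254795883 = 0.00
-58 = -58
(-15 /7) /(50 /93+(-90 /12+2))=2790 /6461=0.43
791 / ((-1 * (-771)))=791 / 771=1.03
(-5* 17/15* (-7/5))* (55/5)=1309/15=87.27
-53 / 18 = -2.94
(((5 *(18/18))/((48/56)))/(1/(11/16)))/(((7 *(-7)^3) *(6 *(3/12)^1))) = -55/49392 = -0.00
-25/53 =-0.47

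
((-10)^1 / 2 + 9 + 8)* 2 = 24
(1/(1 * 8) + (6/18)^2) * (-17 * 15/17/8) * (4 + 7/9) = -3655/1728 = -2.12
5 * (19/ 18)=95/ 18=5.28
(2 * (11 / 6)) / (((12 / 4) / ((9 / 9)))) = 11 / 9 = 1.22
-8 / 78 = -4 / 39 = -0.10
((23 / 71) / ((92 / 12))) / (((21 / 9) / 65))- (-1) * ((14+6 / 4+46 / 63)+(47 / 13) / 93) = 62897329 / 3605238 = 17.45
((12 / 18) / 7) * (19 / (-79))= -38 / 1659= -0.02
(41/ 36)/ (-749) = -41/ 26964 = -0.00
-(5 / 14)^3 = -125 / 2744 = -0.05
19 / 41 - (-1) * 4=183 / 41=4.46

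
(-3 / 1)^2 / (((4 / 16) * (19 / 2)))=72 / 19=3.79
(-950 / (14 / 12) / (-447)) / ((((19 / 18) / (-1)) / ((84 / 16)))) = -1350 / 149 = -9.06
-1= -1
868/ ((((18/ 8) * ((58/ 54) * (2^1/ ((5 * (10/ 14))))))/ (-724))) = -13466400/ 29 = -464358.62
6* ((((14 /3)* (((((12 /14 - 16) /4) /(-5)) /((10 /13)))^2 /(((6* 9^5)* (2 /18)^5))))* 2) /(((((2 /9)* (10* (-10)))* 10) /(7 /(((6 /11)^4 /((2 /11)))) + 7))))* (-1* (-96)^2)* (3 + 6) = 72151.52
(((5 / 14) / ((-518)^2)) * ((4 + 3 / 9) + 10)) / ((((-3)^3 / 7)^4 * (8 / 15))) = 7525 / 46562734656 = 0.00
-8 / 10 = -4 / 5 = -0.80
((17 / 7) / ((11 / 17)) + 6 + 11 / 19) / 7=15116 / 10241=1.48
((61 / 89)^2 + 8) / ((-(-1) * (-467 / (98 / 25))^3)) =-63143630088 / 12605227289421875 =-0.00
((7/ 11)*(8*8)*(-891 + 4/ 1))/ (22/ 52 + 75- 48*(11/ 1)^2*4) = 10331776/ 6622781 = 1.56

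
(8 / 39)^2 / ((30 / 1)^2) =16 / 342225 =0.00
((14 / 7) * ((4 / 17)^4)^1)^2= 262144 / 6975757441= 0.00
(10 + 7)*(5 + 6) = 187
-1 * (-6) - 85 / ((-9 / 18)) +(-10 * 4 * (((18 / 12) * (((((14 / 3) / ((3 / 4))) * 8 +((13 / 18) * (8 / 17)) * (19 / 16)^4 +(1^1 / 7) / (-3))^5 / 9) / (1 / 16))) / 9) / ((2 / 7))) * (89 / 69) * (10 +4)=-991315908312838991352876782832617009353583381 / 4067031891493589429398546409324544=-243744316435.34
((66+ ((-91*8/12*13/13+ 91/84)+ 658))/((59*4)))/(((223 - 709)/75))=-199325/458784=-0.43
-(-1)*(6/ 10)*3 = 9/ 5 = 1.80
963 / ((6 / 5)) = 1605 / 2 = 802.50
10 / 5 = 2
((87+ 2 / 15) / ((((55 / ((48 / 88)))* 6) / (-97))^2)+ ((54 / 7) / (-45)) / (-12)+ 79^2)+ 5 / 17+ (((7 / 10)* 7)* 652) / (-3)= 2255648001823 / 435569750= 5178.61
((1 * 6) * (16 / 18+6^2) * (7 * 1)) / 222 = 2324 / 333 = 6.98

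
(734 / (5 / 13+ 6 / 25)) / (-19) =-238550 / 3857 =-61.85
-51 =-51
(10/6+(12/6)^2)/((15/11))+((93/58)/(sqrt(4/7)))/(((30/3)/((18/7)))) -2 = 2.70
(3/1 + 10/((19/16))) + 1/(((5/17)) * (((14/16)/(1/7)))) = 55749/4655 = 11.98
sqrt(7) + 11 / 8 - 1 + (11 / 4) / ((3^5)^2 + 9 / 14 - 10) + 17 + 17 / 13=sqrt(7) + 1606000369 / 85961720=21.33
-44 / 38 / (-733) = 22 / 13927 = 0.00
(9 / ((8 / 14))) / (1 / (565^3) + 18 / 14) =79539697125 / 6493036528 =12.25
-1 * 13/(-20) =13/20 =0.65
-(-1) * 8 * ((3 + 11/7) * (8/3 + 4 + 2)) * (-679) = -645632/3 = -215210.67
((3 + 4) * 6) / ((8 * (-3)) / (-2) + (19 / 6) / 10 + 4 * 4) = 2520 / 1699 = 1.48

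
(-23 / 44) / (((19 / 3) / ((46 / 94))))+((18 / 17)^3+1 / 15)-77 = -219449691589 / 2895623940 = -75.79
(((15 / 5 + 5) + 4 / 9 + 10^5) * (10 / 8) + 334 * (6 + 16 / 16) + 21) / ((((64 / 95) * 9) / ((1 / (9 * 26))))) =54450485 / 606528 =89.77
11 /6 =1.83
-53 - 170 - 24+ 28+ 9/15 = -1092/5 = -218.40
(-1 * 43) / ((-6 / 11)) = 473 / 6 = 78.83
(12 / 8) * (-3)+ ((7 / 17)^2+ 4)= -191 / 578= -0.33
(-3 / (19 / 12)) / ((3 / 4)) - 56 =-1112 / 19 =-58.53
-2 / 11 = -0.18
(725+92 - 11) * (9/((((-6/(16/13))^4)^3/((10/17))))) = 42606075576320/1799029744827343821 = 0.00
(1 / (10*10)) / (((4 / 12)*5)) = 3 / 500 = 0.01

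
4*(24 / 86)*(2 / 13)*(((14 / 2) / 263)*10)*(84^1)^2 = 47416320 / 147017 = 322.52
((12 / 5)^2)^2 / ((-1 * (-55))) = 20736 / 34375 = 0.60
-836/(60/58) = -12122/15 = -808.13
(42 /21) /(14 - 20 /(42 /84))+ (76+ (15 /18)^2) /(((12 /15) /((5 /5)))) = 179321 /1872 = 95.79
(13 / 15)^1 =13 / 15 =0.87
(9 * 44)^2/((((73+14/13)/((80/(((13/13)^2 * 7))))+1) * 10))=16308864/7781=2095.99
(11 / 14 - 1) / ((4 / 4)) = -3 / 14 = -0.21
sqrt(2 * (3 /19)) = sqrt(114) /19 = 0.56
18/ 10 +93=474/ 5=94.80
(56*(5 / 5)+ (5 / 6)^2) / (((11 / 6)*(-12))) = -2041 / 792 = -2.58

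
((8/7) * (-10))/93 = -80/651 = -0.12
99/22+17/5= 79/10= 7.90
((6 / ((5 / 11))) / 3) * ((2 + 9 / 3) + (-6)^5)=-170962 / 5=-34192.40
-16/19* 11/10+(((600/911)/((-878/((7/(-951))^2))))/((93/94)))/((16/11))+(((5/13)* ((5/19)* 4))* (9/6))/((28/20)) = -95486352198000509/193865539553668710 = -0.49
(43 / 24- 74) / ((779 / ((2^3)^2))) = -13864 / 2337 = -5.93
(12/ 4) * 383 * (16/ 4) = 4596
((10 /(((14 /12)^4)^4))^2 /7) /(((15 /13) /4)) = 2759002518114752306589204480 /7730993719707444524137094407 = 0.36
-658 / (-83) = 658 / 83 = 7.93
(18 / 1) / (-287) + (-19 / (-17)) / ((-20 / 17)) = -5813 / 5740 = -1.01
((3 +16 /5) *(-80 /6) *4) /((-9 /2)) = 1984 /27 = 73.48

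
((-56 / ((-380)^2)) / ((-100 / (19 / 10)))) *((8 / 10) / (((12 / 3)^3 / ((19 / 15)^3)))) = 0.00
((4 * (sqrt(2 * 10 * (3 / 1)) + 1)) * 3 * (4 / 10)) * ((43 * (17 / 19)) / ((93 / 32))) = 555.75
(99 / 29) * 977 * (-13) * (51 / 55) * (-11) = 64127349 / 145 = 442257.58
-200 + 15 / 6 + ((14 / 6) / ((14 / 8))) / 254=-150491 / 762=-197.49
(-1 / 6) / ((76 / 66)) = -11 / 76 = -0.14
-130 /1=-130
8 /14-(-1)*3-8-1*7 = -80 /7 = -11.43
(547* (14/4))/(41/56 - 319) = -107212/17823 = -6.02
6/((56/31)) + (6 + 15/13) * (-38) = -268.52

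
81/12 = 6.75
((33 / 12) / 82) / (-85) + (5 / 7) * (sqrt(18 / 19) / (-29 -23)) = -15 * sqrt(38) / 6916 -11 / 27880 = -0.01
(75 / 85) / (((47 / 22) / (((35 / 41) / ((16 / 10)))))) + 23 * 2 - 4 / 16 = 1505943 / 32759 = 45.97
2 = 2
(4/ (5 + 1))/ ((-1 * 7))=-2/ 21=-0.10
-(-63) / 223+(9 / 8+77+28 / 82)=5760015 / 73144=78.75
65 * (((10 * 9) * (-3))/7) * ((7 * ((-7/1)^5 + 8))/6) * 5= 245685375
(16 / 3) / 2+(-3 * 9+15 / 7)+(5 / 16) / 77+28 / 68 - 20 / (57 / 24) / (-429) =-337627175 / 15519504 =-21.76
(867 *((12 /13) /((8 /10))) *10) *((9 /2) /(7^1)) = 585225 /91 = 6431.04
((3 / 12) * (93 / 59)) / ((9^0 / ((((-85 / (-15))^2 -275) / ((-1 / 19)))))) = 643777 / 354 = 1818.58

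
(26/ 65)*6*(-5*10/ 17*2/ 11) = -240/ 187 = -1.28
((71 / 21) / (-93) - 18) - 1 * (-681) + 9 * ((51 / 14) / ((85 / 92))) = 6820358 / 9765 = 698.45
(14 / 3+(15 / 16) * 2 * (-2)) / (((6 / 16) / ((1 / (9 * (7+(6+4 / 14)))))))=0.02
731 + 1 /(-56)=40935 /56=730.98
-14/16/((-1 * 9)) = 7/72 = 0.10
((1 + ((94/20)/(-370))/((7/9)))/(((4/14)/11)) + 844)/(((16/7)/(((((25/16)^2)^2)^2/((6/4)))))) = 278814263916015625/30511447670784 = 9138.02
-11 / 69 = -0.16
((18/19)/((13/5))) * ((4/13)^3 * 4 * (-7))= -0.30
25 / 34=0.74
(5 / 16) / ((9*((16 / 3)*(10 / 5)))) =5 / 1536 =0.00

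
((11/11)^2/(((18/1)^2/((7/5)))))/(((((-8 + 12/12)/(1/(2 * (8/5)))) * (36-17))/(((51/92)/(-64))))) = 17/193314816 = 0.00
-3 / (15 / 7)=-7 / 5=-1.40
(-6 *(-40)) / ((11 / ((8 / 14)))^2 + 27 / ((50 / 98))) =96000 / 169393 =0.57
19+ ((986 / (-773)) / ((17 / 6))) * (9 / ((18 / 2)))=14339 / 773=18.55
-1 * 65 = -65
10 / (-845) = -2 / 169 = -0.01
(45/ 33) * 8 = 120/ 11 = 10.91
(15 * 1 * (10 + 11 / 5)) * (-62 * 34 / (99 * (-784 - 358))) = 64294 / 18843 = 3.41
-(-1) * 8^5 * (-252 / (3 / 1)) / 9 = -917504 / 3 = -305834.67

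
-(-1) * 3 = 3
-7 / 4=-1.75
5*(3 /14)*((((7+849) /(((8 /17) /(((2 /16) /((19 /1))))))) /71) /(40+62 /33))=900405 /208803616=0.00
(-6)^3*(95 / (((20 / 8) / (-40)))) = 328320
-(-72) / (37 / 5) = 360 / 37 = 9.73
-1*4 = -4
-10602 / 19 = -558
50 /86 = 25 /43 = 0.58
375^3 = 52734375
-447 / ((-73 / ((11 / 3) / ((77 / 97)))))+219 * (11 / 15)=482598 / 2555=188.88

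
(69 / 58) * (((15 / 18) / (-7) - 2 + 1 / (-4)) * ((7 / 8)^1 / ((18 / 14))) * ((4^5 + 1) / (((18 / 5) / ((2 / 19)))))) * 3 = -164199875 / 952128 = -172.46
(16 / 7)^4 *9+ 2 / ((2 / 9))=611433 / 2401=254.66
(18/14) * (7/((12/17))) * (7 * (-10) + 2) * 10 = -8670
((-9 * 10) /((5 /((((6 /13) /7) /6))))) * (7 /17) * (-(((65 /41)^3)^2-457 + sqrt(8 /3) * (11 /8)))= -37716817455216 /1049773037261 + 33 * sqrt(6) /442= -35.75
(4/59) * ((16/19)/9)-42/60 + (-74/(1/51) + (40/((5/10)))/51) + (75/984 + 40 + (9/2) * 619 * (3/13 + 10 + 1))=27550.26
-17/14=-1.21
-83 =-83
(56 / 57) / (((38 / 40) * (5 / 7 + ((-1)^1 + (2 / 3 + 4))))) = 0.24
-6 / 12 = -1 / 2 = -0.50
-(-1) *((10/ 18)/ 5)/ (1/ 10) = 10/ 9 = 1.11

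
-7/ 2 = -3.50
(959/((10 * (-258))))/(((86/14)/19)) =-127547/110940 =-1.15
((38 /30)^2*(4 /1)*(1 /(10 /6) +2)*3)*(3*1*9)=168948 /125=1351.58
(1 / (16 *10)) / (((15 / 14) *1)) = 7 / 1200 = 0.01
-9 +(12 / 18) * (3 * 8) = 7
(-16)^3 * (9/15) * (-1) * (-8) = -98304/5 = -19660.80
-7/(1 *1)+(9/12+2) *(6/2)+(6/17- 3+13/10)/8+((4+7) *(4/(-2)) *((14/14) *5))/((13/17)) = -2524077/17680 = -142.76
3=3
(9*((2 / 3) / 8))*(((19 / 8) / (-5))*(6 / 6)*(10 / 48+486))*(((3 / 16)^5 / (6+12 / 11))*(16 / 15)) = -65848167 / 10905190400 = -0.01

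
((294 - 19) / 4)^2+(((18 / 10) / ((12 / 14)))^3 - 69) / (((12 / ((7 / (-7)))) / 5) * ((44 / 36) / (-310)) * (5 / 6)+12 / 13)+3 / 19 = 598255687811 / 128310800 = 4662.55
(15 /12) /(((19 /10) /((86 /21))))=1075 /399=2.69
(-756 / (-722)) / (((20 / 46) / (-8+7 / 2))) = -39123 / 3610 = -10.84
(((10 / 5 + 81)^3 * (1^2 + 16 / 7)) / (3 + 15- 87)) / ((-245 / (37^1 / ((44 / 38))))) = 401966261 / 113190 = 3551.25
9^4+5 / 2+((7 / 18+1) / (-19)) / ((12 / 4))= 3367063 / 513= 6563.48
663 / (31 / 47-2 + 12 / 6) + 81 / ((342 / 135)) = 1037.17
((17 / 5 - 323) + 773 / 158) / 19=-248619 / 15010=-16.56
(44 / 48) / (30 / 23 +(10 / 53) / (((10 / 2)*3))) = 13409 / 19264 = 0.70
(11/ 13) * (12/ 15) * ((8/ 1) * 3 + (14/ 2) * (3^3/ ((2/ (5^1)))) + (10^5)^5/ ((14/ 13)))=2860000000000000000000152922/ 455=6285714285714285714286050.00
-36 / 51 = -12 / 17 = -0.71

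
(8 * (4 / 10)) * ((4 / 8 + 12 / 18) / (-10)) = -0.37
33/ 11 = 3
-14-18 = -32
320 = 320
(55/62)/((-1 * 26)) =-55/1612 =-0.03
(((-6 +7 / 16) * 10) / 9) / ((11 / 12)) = -445 / 66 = -6.74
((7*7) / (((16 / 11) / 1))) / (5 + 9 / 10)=2695 / 472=5.71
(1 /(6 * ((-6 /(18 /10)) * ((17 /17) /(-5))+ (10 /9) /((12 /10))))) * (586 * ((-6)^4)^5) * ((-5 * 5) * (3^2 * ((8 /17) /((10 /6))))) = -10412592990961753128960 /731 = -14244313257129621243.45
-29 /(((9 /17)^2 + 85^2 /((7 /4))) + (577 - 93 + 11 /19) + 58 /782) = -25637479 /4078573551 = -0.01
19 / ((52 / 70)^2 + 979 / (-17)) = -395675 / 1187783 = -0.33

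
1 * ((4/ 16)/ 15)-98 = -5879/ 60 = -97.98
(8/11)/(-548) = -2/1507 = -0.00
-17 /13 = -1.31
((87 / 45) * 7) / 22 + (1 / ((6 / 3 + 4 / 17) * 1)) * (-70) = -30.70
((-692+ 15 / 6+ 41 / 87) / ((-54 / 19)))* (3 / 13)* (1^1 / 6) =2277929 / 244296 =9.32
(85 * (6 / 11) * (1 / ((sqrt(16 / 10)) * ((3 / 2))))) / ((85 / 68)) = 68 * sqrt(10) / 11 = 19.55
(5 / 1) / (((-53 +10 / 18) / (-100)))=9.53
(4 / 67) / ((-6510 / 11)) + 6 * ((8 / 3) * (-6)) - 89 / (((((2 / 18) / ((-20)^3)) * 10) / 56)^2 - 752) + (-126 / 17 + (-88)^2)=3463116656747824800619724 / 453245608024469892555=7640.71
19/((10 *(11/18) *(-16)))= -171/880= -0.19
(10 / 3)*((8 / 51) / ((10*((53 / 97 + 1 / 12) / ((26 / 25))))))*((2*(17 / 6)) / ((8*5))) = 10088 / 824625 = 0.01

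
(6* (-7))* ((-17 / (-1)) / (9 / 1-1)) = -357 / 4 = -89.25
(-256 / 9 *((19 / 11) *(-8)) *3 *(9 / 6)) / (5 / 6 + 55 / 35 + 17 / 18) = 1225728 / 2321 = 528.10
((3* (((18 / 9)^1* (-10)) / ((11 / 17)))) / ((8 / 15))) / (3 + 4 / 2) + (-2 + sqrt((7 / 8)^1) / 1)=-35.84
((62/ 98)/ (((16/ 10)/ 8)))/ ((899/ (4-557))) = -395/ 203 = -1.95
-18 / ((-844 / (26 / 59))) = 117 / 12449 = 0.01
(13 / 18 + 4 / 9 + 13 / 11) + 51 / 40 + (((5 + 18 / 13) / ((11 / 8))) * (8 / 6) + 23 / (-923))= 11927389 / 1218360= 9.79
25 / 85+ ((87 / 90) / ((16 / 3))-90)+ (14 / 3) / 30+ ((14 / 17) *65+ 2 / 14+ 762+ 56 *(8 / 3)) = 30009815 / 34272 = 875.64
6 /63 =2 /21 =0.10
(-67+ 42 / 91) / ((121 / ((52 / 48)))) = -865 / 1452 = -0.60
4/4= 1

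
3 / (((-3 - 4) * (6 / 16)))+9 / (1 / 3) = 181 / 7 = 25.86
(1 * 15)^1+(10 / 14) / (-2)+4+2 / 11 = 2899 / 154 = 18.82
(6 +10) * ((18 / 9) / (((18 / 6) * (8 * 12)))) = 1 / 9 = 0.11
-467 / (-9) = 467 / 9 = 51.89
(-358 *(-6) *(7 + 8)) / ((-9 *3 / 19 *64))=-17005 / 48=-354.27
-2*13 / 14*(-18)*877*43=8824374 / 7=1260624.86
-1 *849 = -849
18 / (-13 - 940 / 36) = -81 / 176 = -0.46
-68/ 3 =-22.67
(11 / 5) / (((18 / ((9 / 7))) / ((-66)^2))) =23958 / 35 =684.51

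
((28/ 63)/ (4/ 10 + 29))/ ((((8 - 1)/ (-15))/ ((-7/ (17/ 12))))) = 400/ 2499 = 0.16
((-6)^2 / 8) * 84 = 378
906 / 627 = 1.44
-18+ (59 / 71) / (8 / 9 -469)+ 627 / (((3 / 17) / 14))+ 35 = 14884060826 / 299123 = 49759.00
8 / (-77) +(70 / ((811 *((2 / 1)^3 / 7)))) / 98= -51519 / 499576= -0.10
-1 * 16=-16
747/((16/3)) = 2241/16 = 140.06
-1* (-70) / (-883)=-0.08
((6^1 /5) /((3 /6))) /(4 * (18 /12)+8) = 6 /35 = 0.17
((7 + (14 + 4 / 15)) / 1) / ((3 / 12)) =1276 / 15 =85.07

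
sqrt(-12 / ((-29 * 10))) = sqrt(870) / 145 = 0.20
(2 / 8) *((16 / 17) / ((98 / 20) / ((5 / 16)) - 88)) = -25 / 7684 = -0.00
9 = 9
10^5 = 100000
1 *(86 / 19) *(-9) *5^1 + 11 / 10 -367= -108221 / 190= -569.58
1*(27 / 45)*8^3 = 1536 / 5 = 307.20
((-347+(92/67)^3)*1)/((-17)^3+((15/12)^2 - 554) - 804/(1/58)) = 0.01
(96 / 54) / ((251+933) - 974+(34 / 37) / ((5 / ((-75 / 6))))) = 592 / 69165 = 0.01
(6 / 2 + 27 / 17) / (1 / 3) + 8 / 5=1306 / 85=15.36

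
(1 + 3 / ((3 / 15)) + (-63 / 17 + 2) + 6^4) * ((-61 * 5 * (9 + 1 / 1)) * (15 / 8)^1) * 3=-1528621875 / 68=-22479733.46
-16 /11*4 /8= -8 /11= -0.73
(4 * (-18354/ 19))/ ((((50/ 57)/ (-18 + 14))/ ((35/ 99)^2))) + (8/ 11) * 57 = 2443400/ 1089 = 2243.71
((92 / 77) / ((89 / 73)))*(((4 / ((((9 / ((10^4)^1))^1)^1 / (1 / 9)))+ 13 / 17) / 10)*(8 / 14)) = 9147903896 / 330280335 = 27.70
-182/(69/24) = -63.30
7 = 7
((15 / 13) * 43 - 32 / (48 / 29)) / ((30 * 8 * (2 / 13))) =1181 / 1440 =0.82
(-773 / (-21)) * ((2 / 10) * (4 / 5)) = 3092 / 525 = 5.89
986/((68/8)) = 116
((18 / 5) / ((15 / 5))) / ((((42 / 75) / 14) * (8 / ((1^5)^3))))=15 / 4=3.75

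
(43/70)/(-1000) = -43/70000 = -0.00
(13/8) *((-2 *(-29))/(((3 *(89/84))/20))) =52780/89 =593.03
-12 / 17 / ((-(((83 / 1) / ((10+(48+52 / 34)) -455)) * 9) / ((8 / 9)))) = -96 / 289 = -0.33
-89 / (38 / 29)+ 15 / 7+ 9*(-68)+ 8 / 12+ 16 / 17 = -9172927 / 13566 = -676.17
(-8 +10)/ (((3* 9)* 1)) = 2/ 27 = 0.07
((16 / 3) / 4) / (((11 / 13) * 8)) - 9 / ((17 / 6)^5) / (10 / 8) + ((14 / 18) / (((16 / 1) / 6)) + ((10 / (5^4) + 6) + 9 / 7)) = 7.75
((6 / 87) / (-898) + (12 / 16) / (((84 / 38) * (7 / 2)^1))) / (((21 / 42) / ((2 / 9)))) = 27467 / 638029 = 0.04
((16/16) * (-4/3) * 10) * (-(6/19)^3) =2880/6859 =0.42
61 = 61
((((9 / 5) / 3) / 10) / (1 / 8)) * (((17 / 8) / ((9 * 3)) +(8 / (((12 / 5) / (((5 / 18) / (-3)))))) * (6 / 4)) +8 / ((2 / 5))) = 4237 / 450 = 9.42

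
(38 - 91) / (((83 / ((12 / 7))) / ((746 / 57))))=-158152 / 11039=-14.33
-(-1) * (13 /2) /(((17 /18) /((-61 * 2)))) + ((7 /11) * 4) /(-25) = -3925826 /4675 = -839.75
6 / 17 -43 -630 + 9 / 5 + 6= -56512 / 85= -664.85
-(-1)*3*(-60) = -180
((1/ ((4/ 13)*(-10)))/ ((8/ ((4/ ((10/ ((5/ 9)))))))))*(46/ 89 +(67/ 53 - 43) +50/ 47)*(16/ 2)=5786534/ 1995291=2.90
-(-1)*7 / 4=7 / 4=1.75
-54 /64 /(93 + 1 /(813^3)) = -14508930519 /1599206563904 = -0.01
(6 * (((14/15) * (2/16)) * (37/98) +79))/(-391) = -66397/54740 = -1.21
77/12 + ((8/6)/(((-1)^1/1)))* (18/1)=-17.58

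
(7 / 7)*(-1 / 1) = -1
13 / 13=1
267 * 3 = 801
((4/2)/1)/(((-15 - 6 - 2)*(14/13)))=-13/161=-0.08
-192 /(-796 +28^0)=64 /265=0.24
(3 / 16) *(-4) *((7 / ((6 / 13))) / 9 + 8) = -523 / 72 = -7.26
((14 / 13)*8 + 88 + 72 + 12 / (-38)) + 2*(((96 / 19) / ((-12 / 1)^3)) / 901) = 337091117 / 2002923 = 168.30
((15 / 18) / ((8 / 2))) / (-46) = -5 / 1104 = -0.00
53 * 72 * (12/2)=22896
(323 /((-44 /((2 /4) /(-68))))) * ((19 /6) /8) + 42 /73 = 735985 /1233408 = 0.60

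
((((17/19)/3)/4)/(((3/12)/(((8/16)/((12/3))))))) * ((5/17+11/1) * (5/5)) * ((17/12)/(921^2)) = 34/48349737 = 0.00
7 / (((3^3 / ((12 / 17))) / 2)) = 56 / 153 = 0.37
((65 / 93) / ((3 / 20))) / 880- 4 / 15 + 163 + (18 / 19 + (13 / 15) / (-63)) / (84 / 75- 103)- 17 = 9090255569261 / 62377609140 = 145.73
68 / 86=34 / 43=0.79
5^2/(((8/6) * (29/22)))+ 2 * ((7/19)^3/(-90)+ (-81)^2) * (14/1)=3288993140779/17901990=183722.21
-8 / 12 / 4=-1 / 6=-0.17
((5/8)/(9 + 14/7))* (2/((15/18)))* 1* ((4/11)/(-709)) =-6/85789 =-0.00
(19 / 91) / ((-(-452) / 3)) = 57 / 41132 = 0.00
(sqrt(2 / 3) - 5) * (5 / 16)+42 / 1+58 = 5 * sqrt(6) / 48+1575 / 16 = 98.69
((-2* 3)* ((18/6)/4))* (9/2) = -81/4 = -20.25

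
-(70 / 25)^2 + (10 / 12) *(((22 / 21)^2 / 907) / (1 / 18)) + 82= 247252466 / 3333225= 74.18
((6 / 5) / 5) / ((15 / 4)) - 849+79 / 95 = -848.10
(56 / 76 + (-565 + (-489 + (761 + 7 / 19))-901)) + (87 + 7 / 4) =-83915 / 76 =-1104.14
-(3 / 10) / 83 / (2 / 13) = -39 / 1660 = -0.02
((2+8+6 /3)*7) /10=42 /5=8.40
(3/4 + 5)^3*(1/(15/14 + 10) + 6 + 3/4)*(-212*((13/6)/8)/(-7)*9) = 106657710549/1111040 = 95998.08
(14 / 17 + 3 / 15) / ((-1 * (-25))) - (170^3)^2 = -51292334124999913 / 2125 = -24137568999999.96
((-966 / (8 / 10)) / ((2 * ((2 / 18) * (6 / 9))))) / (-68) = 119.86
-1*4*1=-4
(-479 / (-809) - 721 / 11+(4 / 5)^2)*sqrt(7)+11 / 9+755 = 6806 / 9 - 14308116*sqrt(7) / 222475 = 586.07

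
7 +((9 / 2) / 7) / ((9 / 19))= 117 / 14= 8.36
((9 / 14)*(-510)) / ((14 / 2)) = -2295 / 49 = -46.84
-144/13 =-11.08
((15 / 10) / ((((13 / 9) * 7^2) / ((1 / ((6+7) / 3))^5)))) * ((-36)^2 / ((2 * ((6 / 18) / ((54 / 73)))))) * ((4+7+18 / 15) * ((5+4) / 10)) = 94530599316 / 431637394825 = 0.22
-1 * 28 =-28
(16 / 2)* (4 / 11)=32 / 11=2.91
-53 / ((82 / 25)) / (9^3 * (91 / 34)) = -22525 / 2719899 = -0.01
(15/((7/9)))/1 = 135/7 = 19.29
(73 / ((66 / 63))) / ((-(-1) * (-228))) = -511 / 1672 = -0.31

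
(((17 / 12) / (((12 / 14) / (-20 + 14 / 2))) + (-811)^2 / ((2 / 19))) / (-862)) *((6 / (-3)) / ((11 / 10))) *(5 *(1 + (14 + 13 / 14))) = 228007169525 / 217224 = 1049640.78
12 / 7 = 1.71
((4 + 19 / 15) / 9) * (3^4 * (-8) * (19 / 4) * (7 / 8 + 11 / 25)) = -1184289 / 500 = -2368.58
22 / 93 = 0.24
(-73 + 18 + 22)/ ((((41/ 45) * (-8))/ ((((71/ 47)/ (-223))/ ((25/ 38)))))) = -400653/ 8594420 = -0.05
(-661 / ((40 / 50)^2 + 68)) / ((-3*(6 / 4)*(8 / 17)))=280925 / 61776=4.55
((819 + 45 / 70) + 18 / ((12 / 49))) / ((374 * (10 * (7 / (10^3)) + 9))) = 312600 / 1187263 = 0.26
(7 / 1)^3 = 343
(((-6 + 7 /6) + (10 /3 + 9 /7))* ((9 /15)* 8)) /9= -4 /35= -0.11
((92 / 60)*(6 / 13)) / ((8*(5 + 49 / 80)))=92 / 5837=0.02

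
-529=-529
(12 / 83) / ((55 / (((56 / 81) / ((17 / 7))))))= 1568 / 2095335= 0.00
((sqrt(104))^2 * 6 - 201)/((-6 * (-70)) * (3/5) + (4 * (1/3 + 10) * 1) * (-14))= -1269/980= -1.29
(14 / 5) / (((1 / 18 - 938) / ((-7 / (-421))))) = -1764 / 35538715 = -0.00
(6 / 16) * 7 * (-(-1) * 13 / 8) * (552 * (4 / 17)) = 18837 / 34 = 554.03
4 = 4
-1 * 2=-2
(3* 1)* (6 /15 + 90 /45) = 36 /5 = 7.20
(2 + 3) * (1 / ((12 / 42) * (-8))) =-2.19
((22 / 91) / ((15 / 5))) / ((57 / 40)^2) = 35200 / 886977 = 0.04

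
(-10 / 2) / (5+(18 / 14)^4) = -12005 / 18566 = -0.65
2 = 2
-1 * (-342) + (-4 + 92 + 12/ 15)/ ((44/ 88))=2598/ 5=519.60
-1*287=-287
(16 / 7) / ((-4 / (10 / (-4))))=10 / 7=1.43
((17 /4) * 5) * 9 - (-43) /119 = 91207 /476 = 191.61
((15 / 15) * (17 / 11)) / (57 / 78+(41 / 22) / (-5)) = 1105 / 256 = 4.32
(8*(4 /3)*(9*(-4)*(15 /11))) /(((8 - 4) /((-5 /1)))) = 7200 /11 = 654.55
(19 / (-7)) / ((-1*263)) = 19 / 1841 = 0.01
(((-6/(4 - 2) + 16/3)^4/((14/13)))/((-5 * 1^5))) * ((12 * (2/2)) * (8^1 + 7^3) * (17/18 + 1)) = -45085.44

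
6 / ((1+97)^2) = 3 / 4802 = 0.00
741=741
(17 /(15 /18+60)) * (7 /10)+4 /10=1087 /1825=0.60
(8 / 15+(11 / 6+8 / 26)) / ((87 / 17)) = 17731 / 33930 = 0.52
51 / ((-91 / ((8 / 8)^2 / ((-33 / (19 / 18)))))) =323 / 18018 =0.02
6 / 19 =0.32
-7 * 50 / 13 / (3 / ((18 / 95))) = -420 / 247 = -1.70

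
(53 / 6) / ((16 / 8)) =53 / 12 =4.42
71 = 71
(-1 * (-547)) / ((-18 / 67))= -36649 / 18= -2036.06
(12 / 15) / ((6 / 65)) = 26 / 3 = 8.67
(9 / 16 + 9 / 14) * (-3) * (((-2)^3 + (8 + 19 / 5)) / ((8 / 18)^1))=-13851 / 448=-30.92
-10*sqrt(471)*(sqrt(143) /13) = -10*sqrt(67353) /13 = -199.63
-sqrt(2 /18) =-1 /3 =-0.33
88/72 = 11/9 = 1.22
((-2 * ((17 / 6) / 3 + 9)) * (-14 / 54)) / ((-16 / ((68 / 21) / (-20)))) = 3043 / 58320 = 0.05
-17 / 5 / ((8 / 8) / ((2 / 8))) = -17 / 20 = -0.85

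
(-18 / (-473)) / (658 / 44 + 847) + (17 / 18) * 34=26183725 / 815409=32.11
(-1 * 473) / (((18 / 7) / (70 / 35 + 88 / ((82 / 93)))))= -6910057 / 369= -18726.44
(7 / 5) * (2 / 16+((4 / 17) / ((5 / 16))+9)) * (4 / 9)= 15673 / 2550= 6.15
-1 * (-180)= 180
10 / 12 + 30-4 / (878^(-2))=-18501031 / 6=-3083505.17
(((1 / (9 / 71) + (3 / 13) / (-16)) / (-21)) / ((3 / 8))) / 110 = -0.01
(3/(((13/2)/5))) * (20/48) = 25/26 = 0.96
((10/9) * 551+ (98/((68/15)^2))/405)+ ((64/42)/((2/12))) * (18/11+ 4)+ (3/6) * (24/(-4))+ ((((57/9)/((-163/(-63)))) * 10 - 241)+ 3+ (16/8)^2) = 13094187459/29017912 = 451.24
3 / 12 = 1 / 4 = 0.25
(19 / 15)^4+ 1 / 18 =266267 / 101250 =2.63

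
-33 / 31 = -1.06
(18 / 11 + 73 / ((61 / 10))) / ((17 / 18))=164304 / 11407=14.40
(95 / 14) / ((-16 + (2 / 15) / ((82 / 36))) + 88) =19475 / 206808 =0.09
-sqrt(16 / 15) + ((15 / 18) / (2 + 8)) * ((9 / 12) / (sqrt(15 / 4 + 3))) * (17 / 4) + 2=-4 * sqrt(15) / 15 + 17 * sqrt(3) / 288 + 2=1.07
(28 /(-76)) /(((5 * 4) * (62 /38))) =-7 /620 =-0.01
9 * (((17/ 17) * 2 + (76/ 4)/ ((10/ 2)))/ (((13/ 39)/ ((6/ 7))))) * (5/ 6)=783/ 7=111.86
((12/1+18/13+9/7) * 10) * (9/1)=120150/91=1320.33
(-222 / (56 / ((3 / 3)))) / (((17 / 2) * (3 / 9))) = -333 / 238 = -1.40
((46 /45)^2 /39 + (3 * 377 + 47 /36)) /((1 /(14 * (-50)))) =-2503926523 /3159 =-792632.64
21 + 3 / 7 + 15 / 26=4005 / 182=22.01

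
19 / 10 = 1.90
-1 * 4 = -4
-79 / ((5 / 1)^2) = -3.16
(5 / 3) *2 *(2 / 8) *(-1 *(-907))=755.83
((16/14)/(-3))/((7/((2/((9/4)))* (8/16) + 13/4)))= -38/189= -0.20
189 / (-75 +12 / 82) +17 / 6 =631 / 2046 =0.31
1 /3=0.33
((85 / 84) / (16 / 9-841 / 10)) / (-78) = 425 / 2696876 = 0.00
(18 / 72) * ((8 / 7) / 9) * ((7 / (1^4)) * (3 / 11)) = 2 / 33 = 0.06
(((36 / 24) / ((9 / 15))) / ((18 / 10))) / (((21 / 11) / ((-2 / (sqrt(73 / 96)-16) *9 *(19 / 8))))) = 5225 *sqrt(438) / 1029126 + 334400 / 171521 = 2.06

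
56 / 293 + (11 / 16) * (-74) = -118803 / 2344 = -50.68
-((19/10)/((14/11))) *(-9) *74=69597/70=994.24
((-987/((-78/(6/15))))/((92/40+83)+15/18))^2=974169/282105616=0.00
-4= -4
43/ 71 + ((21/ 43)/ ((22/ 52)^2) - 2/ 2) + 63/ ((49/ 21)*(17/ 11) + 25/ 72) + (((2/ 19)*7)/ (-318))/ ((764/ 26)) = 24386548521586307/ 1334778892768266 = 18.27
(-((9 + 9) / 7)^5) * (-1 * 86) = 162502848 / 16807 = 9668.76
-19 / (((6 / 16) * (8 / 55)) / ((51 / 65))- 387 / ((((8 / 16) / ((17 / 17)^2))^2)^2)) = 3553 / 1157891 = 0.00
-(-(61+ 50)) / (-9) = -37 / 3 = -12.33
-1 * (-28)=28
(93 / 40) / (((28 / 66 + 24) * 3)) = 33 / 1040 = 0.03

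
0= 0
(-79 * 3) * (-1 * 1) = 237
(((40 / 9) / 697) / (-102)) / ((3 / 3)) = -20 / 319923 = -0.00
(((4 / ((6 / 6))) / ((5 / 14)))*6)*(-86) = -28896 / 5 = -5779.20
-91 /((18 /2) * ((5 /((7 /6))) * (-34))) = 637 /9180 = 0.07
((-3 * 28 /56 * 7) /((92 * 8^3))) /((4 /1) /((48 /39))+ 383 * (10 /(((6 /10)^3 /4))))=-567 /180416586752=-0.00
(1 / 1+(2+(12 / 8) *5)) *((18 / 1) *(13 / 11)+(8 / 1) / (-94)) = 115017 / 517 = 222.47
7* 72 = 504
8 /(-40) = -0.20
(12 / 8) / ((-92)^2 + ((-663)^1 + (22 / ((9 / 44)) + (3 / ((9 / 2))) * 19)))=27 / 142582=0.00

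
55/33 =5/3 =1.67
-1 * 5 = -5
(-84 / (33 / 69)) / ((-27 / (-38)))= -24472 / 99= -247.19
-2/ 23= -0.09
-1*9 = -9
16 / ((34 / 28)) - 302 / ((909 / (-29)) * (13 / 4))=3242552 / 200889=16.14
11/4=2.75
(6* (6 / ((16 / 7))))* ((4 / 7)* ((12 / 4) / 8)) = 27 / 8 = 3.38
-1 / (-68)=1 / 68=0.01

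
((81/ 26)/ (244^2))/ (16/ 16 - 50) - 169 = -12818458097/ 75848864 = -169.00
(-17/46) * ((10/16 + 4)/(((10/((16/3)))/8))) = -2516/345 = -7.29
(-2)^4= 16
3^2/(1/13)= 117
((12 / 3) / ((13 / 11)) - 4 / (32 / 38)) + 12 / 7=127 / 364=0.35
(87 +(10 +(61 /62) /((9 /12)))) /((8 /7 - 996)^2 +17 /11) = 4928077 /49612811277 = 0.00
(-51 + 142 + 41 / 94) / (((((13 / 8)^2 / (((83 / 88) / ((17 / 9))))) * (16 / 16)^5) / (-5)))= -128409300 / 1485341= -86.45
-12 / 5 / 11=-12 / 55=-0.22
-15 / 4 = -3.75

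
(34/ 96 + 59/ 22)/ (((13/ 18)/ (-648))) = -389529/ 143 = -2723.98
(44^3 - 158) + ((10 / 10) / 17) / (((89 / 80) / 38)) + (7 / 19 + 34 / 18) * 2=21999869674 / 258723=85032.52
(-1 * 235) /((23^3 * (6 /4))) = -470 /36501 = -0.01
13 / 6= 2.17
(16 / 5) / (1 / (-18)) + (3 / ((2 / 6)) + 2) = -233 / 5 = -46.60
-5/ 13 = -0.38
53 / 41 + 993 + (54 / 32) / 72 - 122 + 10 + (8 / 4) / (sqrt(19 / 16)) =8 * sqrt(19) / 19 + 4630395 / 5248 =884.15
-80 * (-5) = 400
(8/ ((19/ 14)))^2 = 12544/ 361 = 34.75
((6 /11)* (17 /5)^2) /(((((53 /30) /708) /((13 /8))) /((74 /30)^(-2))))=538641090 /798127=674.88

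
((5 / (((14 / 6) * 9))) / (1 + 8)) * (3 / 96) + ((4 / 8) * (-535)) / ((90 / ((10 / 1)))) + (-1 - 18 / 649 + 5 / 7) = -117891331 / 3925152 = -30.03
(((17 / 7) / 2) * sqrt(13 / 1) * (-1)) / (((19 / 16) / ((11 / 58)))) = -748 * sqrt(13) / 3857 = -0.70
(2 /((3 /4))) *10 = 80 /3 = 26.67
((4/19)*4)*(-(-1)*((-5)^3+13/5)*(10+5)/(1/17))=-499392/19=-26283.79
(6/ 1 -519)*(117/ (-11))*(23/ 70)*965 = 266433219/ 154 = 1730085.84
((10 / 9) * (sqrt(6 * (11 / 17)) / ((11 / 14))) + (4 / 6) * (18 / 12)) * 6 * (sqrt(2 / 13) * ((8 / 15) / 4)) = 4 * sqrt(26) / 65 + 224 * sqrt(7293) / 21879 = 1.19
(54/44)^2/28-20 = -270311/13552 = -19.95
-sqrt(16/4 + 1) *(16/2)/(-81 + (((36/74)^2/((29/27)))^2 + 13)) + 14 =3152338802 *sqrt(5)/26775747941 + 14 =14.26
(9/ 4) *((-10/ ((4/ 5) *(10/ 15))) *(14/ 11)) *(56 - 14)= -99225/ 44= -2255.11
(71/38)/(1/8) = 284/19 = 14.95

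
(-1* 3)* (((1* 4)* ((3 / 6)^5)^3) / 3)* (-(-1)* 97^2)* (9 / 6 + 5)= -122317 / 16384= -7.47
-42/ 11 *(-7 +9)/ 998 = -42/ 5489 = -0.01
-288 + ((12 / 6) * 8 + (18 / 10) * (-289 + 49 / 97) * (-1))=119936 / 485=247.29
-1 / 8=-0.12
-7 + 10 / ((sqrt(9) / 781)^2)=6099547 / 9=677727.44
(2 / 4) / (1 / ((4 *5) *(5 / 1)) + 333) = 50 / 33301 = 0.00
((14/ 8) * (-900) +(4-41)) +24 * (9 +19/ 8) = -1339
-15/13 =-1.15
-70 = -70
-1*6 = -6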